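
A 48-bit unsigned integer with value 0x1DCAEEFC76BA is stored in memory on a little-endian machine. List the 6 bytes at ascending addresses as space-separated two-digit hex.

BA 76 FC EE CA 1D

Split into bytes (most-significant first): 1D CA EE FC 76 BA.
Little-endian: lowest address holds the least-significant byte.
So at ascending addresses the bytes are BA 76 FC EE CA 1D.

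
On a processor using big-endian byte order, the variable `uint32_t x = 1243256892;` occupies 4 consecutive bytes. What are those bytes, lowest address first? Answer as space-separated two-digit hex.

1243256892 in hexadecimal, padded to 32 bits, is 0x4A1A983C.
Split into bytes (most-significant first): 4A 1A 98 3C.
Big-endian stores the most-significant byte at the lowest address.
So the memory order matches the most-significant-first order: 4A 1A 98 3C.

4A 1A 98 3C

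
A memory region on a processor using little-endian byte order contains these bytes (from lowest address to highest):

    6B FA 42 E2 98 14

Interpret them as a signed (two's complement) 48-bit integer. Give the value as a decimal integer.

In little-endian order the low byte comes first in memory.
Reassemble most-significant byte first: 14 98 E2 42 FA 6B → 0x1498E242FA6B.
0x1498E242FA6B = 22646863624811.

22646863624811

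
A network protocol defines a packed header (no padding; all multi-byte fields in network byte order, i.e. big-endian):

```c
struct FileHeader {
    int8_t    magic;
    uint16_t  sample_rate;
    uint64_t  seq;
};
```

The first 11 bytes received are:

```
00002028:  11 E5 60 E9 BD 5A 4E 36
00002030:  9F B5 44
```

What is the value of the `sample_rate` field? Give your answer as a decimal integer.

`sample_rate` follows `magic` (1 byte), so it starts at byte offset 1 and occupies 2 bytes.
Bytes at offsets 1..2: E5 60.
In big-endian order the high byte comes first in memory.
The bytes are already most-significant first: 0xE560.
0xE560 = 58720.

58720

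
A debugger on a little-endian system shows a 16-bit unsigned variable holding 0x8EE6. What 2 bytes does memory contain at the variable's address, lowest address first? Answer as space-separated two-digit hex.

Split into bytes (most-significant first): 8E E6.
Little-endian: lowest address holds the least-significant byte.
So at ascending addresses the bytes are E6 8E.

E6 8E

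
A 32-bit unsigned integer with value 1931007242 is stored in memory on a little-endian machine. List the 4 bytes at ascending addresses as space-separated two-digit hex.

0A D5 18 73

1931007242 in hexadecimal, padded to 32 bits, is 0x7318D50A.
Split into bytes (most-significant first): 73 18 D5 0A.
In little-endian order the low byte comes first in memory.
So at ascending addresses the bytes are 0A D5 18 73.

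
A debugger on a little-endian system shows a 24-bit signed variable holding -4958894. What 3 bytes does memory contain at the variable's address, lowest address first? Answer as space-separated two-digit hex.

Two's complement of -4958894 in 24 bits: 4958894 = 0x4BAAAE; invert → 0xB45551; add 1 → 0xB45552.
Split into bytes (most-significant first): B4 55 52.
In little-endian order the low byte comes first in memory.
So at ascending addresses the bytes are 52 55 B4.

52 55 B4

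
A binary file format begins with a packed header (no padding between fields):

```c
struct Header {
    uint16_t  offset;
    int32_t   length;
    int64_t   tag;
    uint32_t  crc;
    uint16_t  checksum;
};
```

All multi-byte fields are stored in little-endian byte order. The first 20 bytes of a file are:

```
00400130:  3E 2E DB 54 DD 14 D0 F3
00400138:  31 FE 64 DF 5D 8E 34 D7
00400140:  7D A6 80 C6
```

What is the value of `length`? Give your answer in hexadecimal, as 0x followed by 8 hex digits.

`length` follows `offset` (2 bytes), so it starts at byte offset 2 and occupies 4 bytes.
Bytes at offsets 2..5: DB 54 DD 14.
Little-endian stores the least-significant byte at the lowest address.
Reassemble most-significant byte first: 14 DD 54 DB → 0x14DD54DB.

0x14DD54DB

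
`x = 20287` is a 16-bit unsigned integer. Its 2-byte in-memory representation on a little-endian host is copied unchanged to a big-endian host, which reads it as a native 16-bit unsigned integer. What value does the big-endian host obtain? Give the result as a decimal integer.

16207

20287 in 16-bit hexadecimal is 0x4F3F.
Stored little-endian, the bytes at ascending addresses are 3F 4F.
Read back as big-endian, the last byte is least significant, giving 0x3F4F.
0x3F4F = 16207.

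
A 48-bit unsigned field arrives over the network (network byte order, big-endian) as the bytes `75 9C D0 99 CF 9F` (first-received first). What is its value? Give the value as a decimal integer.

In big-endian order the high byte comes first in memory.
The bytes are already most-significant first: 0x759CD099CF9F.
0x759CD099CF9F = 129316375089055.

129316375089055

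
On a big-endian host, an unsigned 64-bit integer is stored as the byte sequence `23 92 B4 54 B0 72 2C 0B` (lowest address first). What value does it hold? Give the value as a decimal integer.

2563309413757758475

In big-endian order the high byte comes first in memory.
The bytes are already most-significant first: 0x2392B454B0722C0B.
0x2392B454B0722C0B = 2563309413757758475.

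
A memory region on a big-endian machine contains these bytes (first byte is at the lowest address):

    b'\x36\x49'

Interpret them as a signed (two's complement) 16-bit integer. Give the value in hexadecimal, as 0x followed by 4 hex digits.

In big-endian order the high byte comes first in memory.
The bytes are already most-significant first: 0x3649.

0x3649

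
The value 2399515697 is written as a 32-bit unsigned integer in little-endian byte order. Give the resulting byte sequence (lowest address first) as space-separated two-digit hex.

31 B4 05 8F

2399515697 in hexadecimal, padded to 32 bits, is 0x8F05B431.
Split into bytes (most-significant first): 8F 05 B4 31.
Little-endian stores the least-significant byte at the lowest address.
So at ascending addresses the bytes are 31 B4 05 8F.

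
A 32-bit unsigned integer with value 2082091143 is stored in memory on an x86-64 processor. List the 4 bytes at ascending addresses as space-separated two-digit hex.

2082091143 in hexadecimal, padded to 32 bits, is 0x7C1A3087.
Split into bytes (most-significant first): 7C 1A 30 87.
In little-endian order the low byte comes first in memory.
So at ascending addresses the bytes are 87 30 1A 7C.

87 30 1A 7C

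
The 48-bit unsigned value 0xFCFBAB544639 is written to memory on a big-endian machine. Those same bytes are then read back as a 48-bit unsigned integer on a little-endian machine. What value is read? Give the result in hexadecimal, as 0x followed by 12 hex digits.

0x394654ABFBFC

Stored big-endian, the bytes at ascending addresses are FC FB AB 54 46 39.
Read back as little-endian, the first byte is least significant, giving 0x394654ABFBFC.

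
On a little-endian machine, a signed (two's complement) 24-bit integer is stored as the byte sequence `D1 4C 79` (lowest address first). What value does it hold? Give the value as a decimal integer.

7949521

Little-endian stores the least-significant byte at the lowest address.
Reassemble most-significant byte first: 79 4C D1 → 0x794CD1.
0x794CD1 = 7949521.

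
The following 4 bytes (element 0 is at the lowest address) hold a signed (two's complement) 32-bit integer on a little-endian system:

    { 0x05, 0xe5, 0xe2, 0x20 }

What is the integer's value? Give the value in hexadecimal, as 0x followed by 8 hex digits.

In little-endian order the low byte comes first in memory.
Reassemble most-significant byte first: 20 E2 E5 05 → 0x20E2E505.

0x20E2E505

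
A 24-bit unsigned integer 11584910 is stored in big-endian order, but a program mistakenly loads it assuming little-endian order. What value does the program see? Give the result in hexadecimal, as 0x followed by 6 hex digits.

11584910 in 24-bit hexadecimal is 0xB0C58E.
Stored big-endian, the bytes at ascending addresses are B0 C5 8E.
Read back as little-endian, the first byte is least significant, giving 0x8EC5B0.

0x8EC5B0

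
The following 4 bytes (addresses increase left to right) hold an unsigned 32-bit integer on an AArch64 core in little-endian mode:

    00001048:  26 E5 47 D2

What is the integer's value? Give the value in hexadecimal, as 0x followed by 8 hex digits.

0xD247E526

Little-endian stores the least-significant byte at the lowest address.
Reassemble most-significant byte first: D2 47 E5 26 → 0xD247E526.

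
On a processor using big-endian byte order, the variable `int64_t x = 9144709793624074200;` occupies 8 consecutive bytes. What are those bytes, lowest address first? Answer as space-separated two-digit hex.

9144709793624074200 in hexadecimal, padded to 64 bits, is 0x7EE8891B46FFA7D8.
Split into bytes (most-significant first): 7E E8 89 1B 46 FF A7 D8.
Big-endian stores the most-significant byte at the lowest address.
So the memory order matches the most-significant-first order: 7E E8 89 1B 46 FF A7 D8.

7E E8 89 1B 46 FF A7 D8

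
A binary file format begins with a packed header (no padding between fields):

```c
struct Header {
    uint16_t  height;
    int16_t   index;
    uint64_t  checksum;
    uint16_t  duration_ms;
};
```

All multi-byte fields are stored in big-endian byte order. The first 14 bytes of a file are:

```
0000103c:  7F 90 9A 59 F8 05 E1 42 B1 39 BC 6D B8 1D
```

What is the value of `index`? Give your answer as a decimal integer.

-26023

`index` follows `height` (2 bytes), so it starts at byte offset 2 and occupies 2 bytes.
Bytes at offsets 2..3: 9A 59.
Big-endian: lowest address holds the most-significant byte.
The bytes are already most-significant first: 0x9A59.
Top bit is set, so as a signed 16-bit value this is 0x9A59 − 2^16 = -26023.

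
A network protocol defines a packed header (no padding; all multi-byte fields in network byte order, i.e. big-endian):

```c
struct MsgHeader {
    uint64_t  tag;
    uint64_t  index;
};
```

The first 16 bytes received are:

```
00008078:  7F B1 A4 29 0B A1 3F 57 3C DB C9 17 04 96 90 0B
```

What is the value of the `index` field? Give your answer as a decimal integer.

`index` follows `tag` (8 bytes), so it starts at byte offset 8 and occupies 8 bytes.
Bytes at offsets 8..15: 3C DB C9 17 04 96 90 0B.
Big-endian stores the most-significant byte at the lowest address.
The bytes are already most-significant first: 0x3CDBC9170496900B.
0x3CDBC9170496900B = 4385319762873716747.

4385319762873716747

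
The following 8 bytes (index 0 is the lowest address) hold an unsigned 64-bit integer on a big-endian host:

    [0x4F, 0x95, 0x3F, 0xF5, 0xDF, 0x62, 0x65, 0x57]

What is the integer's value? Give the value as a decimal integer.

5734560025773499735

Big-endian: lowest address holds the most-significant byte.
The bytes are already most-significant first: 0x4F953FF5DF626557.
0x4F953FF5DF626557 = 5734560025773499735.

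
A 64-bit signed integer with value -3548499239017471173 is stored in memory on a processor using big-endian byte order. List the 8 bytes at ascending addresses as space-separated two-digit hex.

Two's complement of -3548499239017471173 in 64 bits: 3548499239017471173 = 0x313ECD41D3615CC5; invert → 0xCEC132BE2C9EA33A; add 1 → 0xCEC132BE2C9EA33B.
Split into bytes (most-significant first): CE C1 32 BE 2C 9E A3 3B.
Big-endian stores the most-significant byte at the lowest address.
So the memory order matches the most-significant-first order: CE C1 32 BE 2C 9E A3 3B.

CE C1 32 BE 2C 9E A3 3B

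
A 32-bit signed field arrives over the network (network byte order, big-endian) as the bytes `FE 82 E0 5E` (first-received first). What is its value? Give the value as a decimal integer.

Big-endian stores the most-significant byte at the lowest address.
The bytes are already most-significant first: 0xFE82E05E.
Top bit is set, so as a signed 32-bit value this is 0xFE82E05E − 2^32 = -24977314.

-24977314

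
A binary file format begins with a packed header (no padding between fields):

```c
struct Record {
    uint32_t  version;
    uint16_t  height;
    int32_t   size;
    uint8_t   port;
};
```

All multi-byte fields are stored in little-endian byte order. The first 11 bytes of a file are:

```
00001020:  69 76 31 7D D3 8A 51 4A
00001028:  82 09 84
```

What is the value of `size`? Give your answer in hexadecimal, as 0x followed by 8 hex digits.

`size` follows `version` (4 B), `height` (2 B), so it starts at offset 4 + 2 = 6 and occupies 4 bytes.
Bytes at offsets 6..9: 51 4A 82 09.
Little-endian stores the least-significant byte at the lowest address.
Reassemble most-significant byte first: 09 82 4A 51 → 0x09824A51.

0x09824A51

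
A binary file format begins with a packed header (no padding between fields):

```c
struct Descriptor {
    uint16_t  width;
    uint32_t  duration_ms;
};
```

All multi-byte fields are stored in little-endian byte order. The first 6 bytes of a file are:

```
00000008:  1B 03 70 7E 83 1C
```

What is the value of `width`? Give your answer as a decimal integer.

`width` is the first field, at byte offset 0, occupying 2 bytes.
Bytes at offsets 0..1: 1B 03.
In little-endian order the low byte comes first in memory.
Reassemble most-significant byte first: 03 1B → 0x031B.
0x031B = 795.

795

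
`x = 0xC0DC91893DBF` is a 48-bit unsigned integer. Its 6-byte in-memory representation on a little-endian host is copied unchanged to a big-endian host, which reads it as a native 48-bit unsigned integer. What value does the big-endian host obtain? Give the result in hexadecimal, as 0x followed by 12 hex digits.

Stored little-endian, the bytes at ascending addresses are BF 3D 89 91 DC C0.
Read back as big-endian, the last byte is least significant, giving 0xBF3D8991DCC0.

0xBF3D8991DCC0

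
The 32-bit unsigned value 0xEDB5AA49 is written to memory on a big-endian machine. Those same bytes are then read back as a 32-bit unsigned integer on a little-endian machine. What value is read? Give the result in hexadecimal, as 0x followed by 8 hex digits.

Stored big-endian, the bytes at ascending addresses are ED B5 AA 49.
Read back as little-endian, the first byte is least significant, giving 0x49AAB5ED.

0x49AAB5ED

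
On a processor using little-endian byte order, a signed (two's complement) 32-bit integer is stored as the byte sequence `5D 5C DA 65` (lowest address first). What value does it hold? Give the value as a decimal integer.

Little-endian stores the least-significant byte at the lowest address.
Reassemble most-significant byte first: 65 DA 5C 5D → 0x65DA5C5D.
0x65DA5C5D = 1708809309.

1708809309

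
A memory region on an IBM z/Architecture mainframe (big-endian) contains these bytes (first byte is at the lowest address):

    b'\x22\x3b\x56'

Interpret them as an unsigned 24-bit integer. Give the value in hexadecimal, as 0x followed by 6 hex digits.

0x223B56

Big-endian: lowest address holds the most-significant byte.
The bytes are already most-significant first: 0x223B56.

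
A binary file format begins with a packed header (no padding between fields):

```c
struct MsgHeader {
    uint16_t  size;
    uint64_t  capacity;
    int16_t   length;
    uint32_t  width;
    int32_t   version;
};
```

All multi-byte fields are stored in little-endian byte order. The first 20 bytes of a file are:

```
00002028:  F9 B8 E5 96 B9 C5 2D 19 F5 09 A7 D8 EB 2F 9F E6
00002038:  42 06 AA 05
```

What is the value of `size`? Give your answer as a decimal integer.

`size` is the first field, at byte offset 0, occupying 2 bytes.
Bytes at offsets 0..1: F9 B8.
Little-endian: lowest address holds the least-significant byte.
Reassemble most-significant byte first: B8 F9 → 0xB8F9.
0xB8F9 = 47353.

47353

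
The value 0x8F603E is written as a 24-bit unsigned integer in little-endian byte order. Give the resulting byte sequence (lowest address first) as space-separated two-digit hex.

Split into bytes (most-significant first): 8F 60 3E.
In little-endian order the low byte comes first in memory.
So at ascending addresses the bytes are 3E 60 8F.

3E 60 8F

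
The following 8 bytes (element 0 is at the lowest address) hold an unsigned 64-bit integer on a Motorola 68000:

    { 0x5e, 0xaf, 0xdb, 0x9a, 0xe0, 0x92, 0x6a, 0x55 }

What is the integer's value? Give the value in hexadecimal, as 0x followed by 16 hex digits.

0x5EAFDB9AE0926A55

Big-endian: lowest address holds the most-significant byte.
The bytes are already most-significant first: 0x5EAFDB9AE0926A55.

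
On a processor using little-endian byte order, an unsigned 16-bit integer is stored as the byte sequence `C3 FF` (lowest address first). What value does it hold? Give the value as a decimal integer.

Little-endian: lowest address holds the least-significant byte.
Reassemble most-significant byte first: FF C3 → 0xFFC3.
0xFFC3 = 65475.

65475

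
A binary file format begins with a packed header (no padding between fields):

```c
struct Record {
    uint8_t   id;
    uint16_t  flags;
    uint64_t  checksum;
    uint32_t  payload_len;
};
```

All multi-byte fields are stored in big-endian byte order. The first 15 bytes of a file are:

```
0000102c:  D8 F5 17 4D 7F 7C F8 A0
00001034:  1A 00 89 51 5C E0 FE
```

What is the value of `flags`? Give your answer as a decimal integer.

62743

`flags` follows `id` (1 byte), so it starts at byte offset 1 and occupies 2 bytes.
Bytes at offsets 1..2: F5 17.
Big-endian stores the most-significant byte at the lowest address.
The bytes are already most-significant first: 0xF517.
0xF517 = 62743.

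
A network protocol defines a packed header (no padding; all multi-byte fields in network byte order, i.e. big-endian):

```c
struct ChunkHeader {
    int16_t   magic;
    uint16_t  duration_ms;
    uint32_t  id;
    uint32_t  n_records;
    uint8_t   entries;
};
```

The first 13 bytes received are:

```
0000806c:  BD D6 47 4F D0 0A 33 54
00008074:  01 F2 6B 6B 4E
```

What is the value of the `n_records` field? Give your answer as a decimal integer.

`n_records` follows `magic` (2 B), `duration_ms` (2 B), `id` (4 B), so it starts at offset 2 + 2 + 4 = 8 and occupies 4 bytes.
Bytes at offsets 8..11: 01 F2 6B 6B.
Big-endian stores the most-significant byte at the lowest address.
The bytes are already most-significant first: 0x01F26B6B.
0x01F26B6B = 32664427.

32664427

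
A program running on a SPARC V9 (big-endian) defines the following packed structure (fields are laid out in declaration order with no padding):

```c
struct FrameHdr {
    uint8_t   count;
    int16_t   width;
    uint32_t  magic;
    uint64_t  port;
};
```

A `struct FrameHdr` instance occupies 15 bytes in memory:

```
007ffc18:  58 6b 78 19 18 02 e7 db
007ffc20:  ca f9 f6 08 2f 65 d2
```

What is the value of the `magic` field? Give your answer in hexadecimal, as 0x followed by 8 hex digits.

`magic` follows `count` (1 B), `width` (2 B), so it starts at offset 1 + 2 = 3 and occupies 4 bytes.
Bytes at offsets 3..6: 19 18 02 E7.
Big-endian: lowest address holds the most-significant byte.
The bytes are already most-significant first: 0x191802E7.

0x191802E7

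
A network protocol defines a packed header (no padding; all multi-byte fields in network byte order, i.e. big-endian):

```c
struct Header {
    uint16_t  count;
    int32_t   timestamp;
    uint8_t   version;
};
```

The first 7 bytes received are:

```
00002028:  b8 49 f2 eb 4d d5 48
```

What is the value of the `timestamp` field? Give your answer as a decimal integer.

`timestamp` follows `count` (2 bytes), so it starts at byte offset 2 and occupies 4 bytes.
Bytes at offsets 2..5: F2 EB 4D D5.
In big-endian order the high byte comes first in memory.
The bytes are already most-significant first: 0xF2EB4DD5.
Top bit is set, so as a signed 32-bit value this is 0xF2EB4DD5 − 2^32 = -219460139.

-219460139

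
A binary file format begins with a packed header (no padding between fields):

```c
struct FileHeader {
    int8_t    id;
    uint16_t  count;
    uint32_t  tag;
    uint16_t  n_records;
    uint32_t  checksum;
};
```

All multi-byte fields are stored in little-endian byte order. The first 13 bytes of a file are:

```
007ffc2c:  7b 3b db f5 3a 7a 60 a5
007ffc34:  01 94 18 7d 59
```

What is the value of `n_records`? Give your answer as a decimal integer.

421

`n_records` follows `id` (1 B), `count` (2 B), `tag` (4 B), so it starts at offset 1 + 2 + 4 = 7 and occupies 2 bytes.
Bytes at offsets 7..8: A5 01.
Little-endian: lowest address holds the least-significant byte.
Reassemble most-significant byte first: 01 A5 → 0x01A5.
0x01A5 = 421.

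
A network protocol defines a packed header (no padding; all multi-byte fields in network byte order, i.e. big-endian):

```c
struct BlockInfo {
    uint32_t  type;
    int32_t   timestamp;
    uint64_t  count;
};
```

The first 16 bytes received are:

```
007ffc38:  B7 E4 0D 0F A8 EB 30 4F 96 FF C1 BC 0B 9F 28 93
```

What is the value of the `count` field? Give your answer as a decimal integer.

`count` follows `type` (4 B), `timestamp` (4 B), so it starts at offset 4 + 4 = 8 and occupies 8 bytes.
Bytes at offsets 8..15: 96 FF C1 BC 0B 9F 28 93.
In big-endian order the high byte comes first in memory.
The bytes are already most-significant first: 0x96FFC1BC0B9F2893.
0x96FFC1BC0B9F2893 = 10880628238143400083.

10880628238143400083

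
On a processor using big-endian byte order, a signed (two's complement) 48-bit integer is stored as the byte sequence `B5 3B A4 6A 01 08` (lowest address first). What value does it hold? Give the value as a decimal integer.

In big-endian order the high byte comes first in memory.
The bytes are already most-significant first: 0xB53BA46A0108.
Top bit is set, so as a signed 48-bit value this is 0xB53BA46A0108 − 2^48 = -82207210602232.

-82207210602232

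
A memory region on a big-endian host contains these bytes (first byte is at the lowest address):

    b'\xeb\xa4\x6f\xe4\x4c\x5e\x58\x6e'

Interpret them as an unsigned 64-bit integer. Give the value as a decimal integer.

16979819521418090606

Big-endian: lowest address holds the most-significant byte.
The bytes are already most-significant first: 0xEBA46FE44C5E586E.
0xEBA46FE44C5E586E = 16979819521418090606.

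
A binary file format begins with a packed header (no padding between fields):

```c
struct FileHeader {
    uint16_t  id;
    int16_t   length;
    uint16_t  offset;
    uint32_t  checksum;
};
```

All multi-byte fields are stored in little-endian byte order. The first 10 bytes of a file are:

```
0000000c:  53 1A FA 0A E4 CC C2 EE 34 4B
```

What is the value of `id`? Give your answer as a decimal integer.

`id` is the first field, at byte offset 0, occupying 2 bytes.
Bytes at offsets 0..1: 53 1A.
Little-endian stores the least-significant byte at the lowest address.
Reassemble most-significant byte first: 1A 53 → 0x1A53.
0x1A53 = 6739.

6739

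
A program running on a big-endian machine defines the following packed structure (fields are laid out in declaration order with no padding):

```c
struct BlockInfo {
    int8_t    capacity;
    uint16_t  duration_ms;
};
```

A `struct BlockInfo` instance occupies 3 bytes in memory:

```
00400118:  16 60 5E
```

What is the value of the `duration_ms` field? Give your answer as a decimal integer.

24670

`duration_ms` follows `capacity` (1 byte), so it starts at byte offset 1 and occupies 2 bytes.
Bytes at offsets 1..2: 60 5E.
In big-endian order the high byte comes first in memory.
The bytes are already most-significant first: 0x605E.
0x605E = 24670.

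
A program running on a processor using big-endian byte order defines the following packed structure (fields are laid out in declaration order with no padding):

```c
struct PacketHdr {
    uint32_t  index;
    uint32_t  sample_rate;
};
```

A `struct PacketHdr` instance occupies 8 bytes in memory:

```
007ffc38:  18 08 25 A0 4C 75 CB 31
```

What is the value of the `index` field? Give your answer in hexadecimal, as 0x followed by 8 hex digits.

0x180825A0

`index` is the first field, at byte offset 0, occupying 4 bytes.
Bytes at offsets 0..3: 18 08 25 A0.
Big-endian stores the most-significant byte at the lowest address.
The bytes are already most-significant first: 0x180825A0.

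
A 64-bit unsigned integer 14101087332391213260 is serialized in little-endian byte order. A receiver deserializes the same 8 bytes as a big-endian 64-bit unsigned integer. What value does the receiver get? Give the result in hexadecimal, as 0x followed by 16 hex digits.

14101087332391213260 in 64-bit hexadecimal is 0xC3B12037D1F058CC.
Stored little-endian, the bytes at ascending addresses are CC 58 F0 D1 37 20 B1 C3.
Read back as big-endian, the last byte is least significant, giving 0xCC58F0D13720B1C3.

0xCC58F0D13720B1C3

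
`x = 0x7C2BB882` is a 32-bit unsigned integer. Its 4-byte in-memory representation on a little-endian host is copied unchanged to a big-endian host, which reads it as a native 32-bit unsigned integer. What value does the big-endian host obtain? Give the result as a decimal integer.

2193107836

Stored little-endian, the bytes at ascending addresses are 82 B8 2B 7C.
Read back as big-endian, the last byte is least significant, giving 0x82B82B7C.
0x82B82B7C = 2193107836.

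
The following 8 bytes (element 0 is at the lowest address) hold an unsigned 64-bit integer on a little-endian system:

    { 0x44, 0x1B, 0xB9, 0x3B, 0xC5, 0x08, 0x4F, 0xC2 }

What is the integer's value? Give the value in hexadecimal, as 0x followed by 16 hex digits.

In little-endian order the low byte comes first in memory.
Reassemble most-significant byte first: C2 4F 08 C5 3B B9 1B 44 → 0xC24F08C53BB91B44.

0xC24F08C53BB91B44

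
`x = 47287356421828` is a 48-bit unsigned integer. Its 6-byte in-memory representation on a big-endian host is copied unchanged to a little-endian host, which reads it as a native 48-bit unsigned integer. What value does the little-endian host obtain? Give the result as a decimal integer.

47287356421828 in 48-bit hexadecimal is 0x2B01F214F6C4.
Stored big-endian, the bytes at ascending addresses are 2B 01 F2 14 F6 C4.
Read back as little-endian, the first byte is least significant, giving 0xC4F614F2012B.
0xC4F614F2012B = 216561192403243.

216561192403243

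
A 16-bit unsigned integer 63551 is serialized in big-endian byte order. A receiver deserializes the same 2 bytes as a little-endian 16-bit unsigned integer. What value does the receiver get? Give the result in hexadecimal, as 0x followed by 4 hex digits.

63551 in 16-bit hexadecimal is 0xF83F.
Stored big-endian, the bytes at ascending addresses are F8 3F.
Read back as little-endian, the first byte is least significant, giving 0x3FF8.

0x3FF8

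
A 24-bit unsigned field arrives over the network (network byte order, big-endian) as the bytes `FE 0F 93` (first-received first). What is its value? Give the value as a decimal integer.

16650131

Big-endian: lowest address holds the most-significant byte.
The bytes are already most-significant first: 0xFE0F93.
0xFE0F93 = 16650131.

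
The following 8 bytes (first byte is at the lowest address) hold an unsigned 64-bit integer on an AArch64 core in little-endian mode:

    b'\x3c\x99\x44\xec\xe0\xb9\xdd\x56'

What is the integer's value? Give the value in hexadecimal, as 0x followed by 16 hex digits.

0x56DDB9E0EC44993C

Little-endian stores the least-significant byte at the lowest address.
Reassemble most-significant byte first: 56 DD B9 E0 EC 44 99 3C → 0x56DDB9E0EC44993C.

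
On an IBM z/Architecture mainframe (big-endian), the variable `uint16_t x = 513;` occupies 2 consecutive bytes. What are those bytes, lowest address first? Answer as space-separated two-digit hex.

513 in hexadecimal, padded to 16 bits, is 0x0201.
Split into bytes (most-significant first): 02 01.
Big-endian: lowest address holds the most-significant byte.
So the memory order matches the most-significant-first order: 02 01.

02 01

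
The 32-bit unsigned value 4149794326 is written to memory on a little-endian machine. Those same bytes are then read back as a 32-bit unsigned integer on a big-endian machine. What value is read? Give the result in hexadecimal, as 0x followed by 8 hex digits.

0x16D658F7

4149794326 in 32-bit hexadecimal is 0xF758D616.
Stored little-endian, the bytes at ascending addresses are 16 D6 58 F7.
Read back as big-endian, the last byte is least significant, giving 0x16D658F7.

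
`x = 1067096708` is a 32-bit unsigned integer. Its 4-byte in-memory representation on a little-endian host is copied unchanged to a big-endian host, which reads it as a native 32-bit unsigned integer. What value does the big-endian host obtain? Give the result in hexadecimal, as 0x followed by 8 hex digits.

0x849A9A3F

1067096708 in 32-bit hexadecimal is 0x3F9A9A84.
Stored little-endian, the bytes at ascending addresses are 84 9A 9A 3F.
Read back as big-endian, the last byte is least significant, giving 0x849A9A3F.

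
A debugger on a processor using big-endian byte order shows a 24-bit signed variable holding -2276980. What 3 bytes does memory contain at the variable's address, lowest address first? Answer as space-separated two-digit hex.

DD 41 8C

Two's complement of -2276980 in 24 bits: 2276980 = 0x22BE74; invert → 0xDD418B; add 1 → 0xDD418C.
Split into bytes (most-significant first): DD 41 8C.
In big-endian order the high byte comes first in memory.
So the memory order matches the most-significant-first order: DD 41 8C.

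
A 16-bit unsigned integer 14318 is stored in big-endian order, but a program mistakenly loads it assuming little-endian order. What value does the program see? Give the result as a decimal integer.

14318 in 16-bit hexadecimal is 0x37EE.
Stored big-endian, the bytes at ascending addresses are 37 EE.
Read back as little-endian, the first byte is least significant, giving 0xEE37.
0xEE37 = 60983.

60983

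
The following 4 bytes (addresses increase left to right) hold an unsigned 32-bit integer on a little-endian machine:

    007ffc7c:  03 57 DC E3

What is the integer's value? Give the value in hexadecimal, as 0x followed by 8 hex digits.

In little-endian order the low byte comes first in memory.
Reassemble most-significant byte first: E3 DC 57 03 → 0xE3DC5703.

0xE3DC5703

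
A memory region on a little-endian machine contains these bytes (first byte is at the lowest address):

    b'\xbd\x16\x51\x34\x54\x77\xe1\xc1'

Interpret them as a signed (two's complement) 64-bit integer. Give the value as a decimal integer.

In little-endian order the low byte comes first in memory.
Reassemble most-significant byte first: C1 E1 77 54 34 51 16 BD → 0xC1E17754345116BD.
Top bit is set, so as a signed 64-bit value this is 0xC1E17754345116BD − 2^64 = -4476165351090874691.

-4476165351090874691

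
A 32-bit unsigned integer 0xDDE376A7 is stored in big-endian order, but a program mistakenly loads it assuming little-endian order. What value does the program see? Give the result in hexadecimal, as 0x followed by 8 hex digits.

0xA776E3DD

Stored big-endian, the bytes at ascending addresses are DD E3 76 A7.
Read back as little-endian, the first byte is least significant, giving 0xA776E3DD.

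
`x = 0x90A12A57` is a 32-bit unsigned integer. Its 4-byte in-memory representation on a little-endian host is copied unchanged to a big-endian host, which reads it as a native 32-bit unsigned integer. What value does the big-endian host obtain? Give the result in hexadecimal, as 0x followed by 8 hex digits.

Stored little-endian, the bytes at ascending addresses are 57 2A A1 90.
Read back as big-endian, the last byte is least significant, giving 0x572AA190.

0x572AA190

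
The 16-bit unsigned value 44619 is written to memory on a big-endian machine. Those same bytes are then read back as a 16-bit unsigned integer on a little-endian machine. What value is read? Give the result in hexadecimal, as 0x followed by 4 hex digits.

0x4BAE

44619 in 16-bit hexadecimal is 0xAE4B.
Stored big-endian, the bytes at ascending addresses are AE 4B.
Read back as little-endian, the first byte is least significant, giving 0x4BAE.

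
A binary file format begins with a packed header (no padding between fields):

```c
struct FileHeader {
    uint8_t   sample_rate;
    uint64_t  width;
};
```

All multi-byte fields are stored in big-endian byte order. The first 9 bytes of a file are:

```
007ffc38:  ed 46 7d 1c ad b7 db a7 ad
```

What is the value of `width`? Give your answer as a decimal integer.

`width` follows `sample_rate` (1 byte), so it starts at byte offset 1 and occupies 8 bytes.
Bytes at offsets 1..8: 46 7D 1C AD B7 DB A7 AD.
Big-endian stores the most-significant byte at the lowest address.
The bytes are already most-significant first: 0x467D1CADB7DBA7AD.
0x467D1CADB7DBA7AD = 5079247487183333293.

5079247487183333293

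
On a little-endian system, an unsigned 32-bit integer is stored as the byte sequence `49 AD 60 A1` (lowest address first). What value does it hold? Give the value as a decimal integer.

2707467593

In little-endian order the low byte comes first in memory.
Reassemble most-significant byte first: A1 60 AD 49 → 0xA160AD49.
0xA160AD49 = 2707467593.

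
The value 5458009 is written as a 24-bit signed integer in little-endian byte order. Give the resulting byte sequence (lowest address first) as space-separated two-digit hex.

59 48 53

5458009 in hexadecimal, padded to 24 bits, is 0x534859.
Split into bytes (most-significant first): 53 48 59.
Little-endian: lowest address holds the least-significant byte.
So at ascending addresses the bytes are 59 48 53.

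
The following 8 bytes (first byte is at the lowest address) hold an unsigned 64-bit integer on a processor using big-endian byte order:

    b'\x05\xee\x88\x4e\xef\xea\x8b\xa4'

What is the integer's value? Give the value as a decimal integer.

427428887260728228

In big-endian order the high byte comes first in memory.
The bytes are already most-significant first: 0x05EE884EEFEA8BA4.
0x05EE884EEFEA8BA4 = 427428887260728228.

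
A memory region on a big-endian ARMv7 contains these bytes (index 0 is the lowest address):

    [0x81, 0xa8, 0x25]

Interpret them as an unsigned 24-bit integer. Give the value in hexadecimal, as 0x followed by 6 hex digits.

Big-endian: lowest address holds the most-significant byte.
The bytes are already most-significant first: 0x81A825.

0x81A825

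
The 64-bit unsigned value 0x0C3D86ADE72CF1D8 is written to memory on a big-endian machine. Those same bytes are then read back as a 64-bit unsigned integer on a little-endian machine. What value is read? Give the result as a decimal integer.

15632325155140025612

Stored big-endian, the bytes at ascending addresses are 0C 3D 86 AD E7 2C F1 D8.
Read back as little-endian, the first byte is least significant, giving 0xD8F12CE7AD863D0C.
0xD8F12CE7AD863D0C = 15632325155140025612.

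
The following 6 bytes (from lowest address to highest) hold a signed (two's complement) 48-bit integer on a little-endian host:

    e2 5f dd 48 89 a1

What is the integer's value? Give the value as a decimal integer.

Little-endian: lowest address holds the least-significant byte.
Reassemble most-significant byte first: A1 89 48 DD 5F E2 → 0xA18948DD5FE2.
Top bit is set, so as a signed 48-bit value this is 0xA18948DD5FE2 − 2^48 = -103863971651614.

-103863971651614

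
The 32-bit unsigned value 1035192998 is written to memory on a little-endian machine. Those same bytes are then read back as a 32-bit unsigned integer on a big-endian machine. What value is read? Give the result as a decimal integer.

2798302013

1035192998 in 32-bit hexadecimal is 0x3DB3CAA6.
Stored little-endian, the bytes at ascending addresses are A6 CA B3 3D.
Read back as big-endian, the last byte is least significant, giving 0xA6CAB33D.
0xA6CAB33D = 2798302013.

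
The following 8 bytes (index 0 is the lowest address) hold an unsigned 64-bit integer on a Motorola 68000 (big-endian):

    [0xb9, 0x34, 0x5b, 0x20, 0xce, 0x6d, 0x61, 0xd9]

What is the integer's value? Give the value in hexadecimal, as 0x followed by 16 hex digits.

0xB9345B20CE6D61D9

Big-endian: lowest address holds the most-significant byte.
The bytes are already most-significant first: 0xB9345B20CE6D61D9.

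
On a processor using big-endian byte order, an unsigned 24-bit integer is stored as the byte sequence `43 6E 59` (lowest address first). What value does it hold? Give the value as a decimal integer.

In big-endian order the high byte comes first in memory.
The bytes are already most-significant first: 0x436E59.
0x436E59 = 4419161.

4419161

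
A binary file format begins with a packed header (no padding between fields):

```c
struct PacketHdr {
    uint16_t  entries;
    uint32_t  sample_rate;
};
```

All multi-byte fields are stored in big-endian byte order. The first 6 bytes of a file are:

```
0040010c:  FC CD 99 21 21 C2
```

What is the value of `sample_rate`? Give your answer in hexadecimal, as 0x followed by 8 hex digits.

`sample_rate` follows `entries` (2 bytes), so it starts at byte offset 2 and occupies 4 bytes.
Bytes at offsets 2..5: 99 21 21 C2.
In big-endian order the high byte comes first in memory.
The bytes are already most-significant first: 0x992121C2.

0x992121C2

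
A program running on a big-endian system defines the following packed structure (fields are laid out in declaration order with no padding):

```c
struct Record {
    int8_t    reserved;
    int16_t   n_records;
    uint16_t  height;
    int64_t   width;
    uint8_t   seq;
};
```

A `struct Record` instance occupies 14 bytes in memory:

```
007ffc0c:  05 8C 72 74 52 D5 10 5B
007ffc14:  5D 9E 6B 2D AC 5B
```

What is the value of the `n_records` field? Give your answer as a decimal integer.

-29582

`n_records` follows `reserved` (1 byte), so it starts at byte offset 1 and occupies 2 bytes.
Bytes at offsets 1..2: 8C 72.
In big-endian order the high byte comes first in memory.
The bytes are already most-significant first: 0x8C72.
Top bit is set, so as a signed 16-bit value this is 0x8C72 − 2^16 = -29582.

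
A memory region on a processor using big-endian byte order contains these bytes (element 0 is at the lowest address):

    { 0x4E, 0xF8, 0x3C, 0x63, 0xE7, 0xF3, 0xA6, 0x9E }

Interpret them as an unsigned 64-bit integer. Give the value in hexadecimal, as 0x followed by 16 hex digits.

Big-endian stores the most-significant byte at the lowest address.
The bytes are already most-significant first: 0x4EF83C63E7F3A69E.

0x4EF83C63E7F3A69E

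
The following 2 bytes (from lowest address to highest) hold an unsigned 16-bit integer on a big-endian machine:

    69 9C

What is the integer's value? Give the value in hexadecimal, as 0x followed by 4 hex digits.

In big-endian order the high byte comes first in memory.
The bytes are already most-significant first: 0x699C.

0x699C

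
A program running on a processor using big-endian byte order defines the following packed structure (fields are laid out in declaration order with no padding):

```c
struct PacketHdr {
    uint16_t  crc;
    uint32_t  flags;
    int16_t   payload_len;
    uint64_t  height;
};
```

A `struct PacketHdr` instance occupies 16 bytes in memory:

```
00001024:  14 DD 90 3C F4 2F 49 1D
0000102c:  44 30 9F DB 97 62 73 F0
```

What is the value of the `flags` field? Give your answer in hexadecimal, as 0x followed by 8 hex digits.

`flags` follows `crc` (2 bytes), so it starts at byte offset 2 and occupies 4 bytes.
Bytes at offsets 2..5: 90 3C F4 2F.
In big-endian order the high byte comes first in memory.
The bytes are already most-significant first: 0x903CF42F.

0x903CF42F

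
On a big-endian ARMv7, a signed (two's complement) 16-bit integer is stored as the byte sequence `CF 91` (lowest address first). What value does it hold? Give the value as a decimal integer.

Big-endian: lowest address holds the most-significant byte.
The bytes are already most-significant first: 0xCF91.
Top bit is set, so as a signed 16-bit value this is 0xCF91 − 2^16 = -12399.

-12399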